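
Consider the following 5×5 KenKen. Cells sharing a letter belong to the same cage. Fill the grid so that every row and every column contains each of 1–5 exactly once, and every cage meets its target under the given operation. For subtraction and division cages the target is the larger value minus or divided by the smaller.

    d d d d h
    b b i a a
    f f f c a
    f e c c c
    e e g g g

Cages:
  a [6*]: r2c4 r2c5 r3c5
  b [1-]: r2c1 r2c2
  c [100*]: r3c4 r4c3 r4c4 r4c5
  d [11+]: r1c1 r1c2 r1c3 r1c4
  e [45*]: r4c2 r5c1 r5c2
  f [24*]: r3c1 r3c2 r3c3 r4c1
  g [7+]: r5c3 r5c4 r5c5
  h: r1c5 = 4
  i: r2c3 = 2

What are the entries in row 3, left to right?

4 1 3 5 2

Cage h is a single given cell, so r1c5 = 4.
Cage i is given; hence r2c3 = 2.
Cage c has product 100, leaving r3c4 = 5.
The 3 cells of cage e must have product 45; hence r4c2 = 3.
Cage e needs product 45; hence r5c1 = 3.
The 3 cells of cage e must have product 45, leaving r5c2 = 5.
The two cells of cage b must have difference 1, which forces r2c1 = 5.
Cage b's pair has difference 1, which forces r2c2 = 4.
Cage f needs product 24, so r3c3 = 3.
The 3 cells of cage a must have product 6, leaving r3c5 = 2.
Column 5 already has 2; hence r5c5 = 1.
Cage d needs sum 11; hence r1c3 = 5.
The 4 cells of cage d must have sum 11, which forces r1c4 = 3.
Cage a has product 6, so r2c4 = 1.
Column 5 now contains 1, so r2c5 = 3.
The 4 cells of cage f must have product 24, which forces r3c1 = 4.
2 is placed in row 3, leaving r3c2 = 1.
The 4 cells of cage f must have product 24, leaving r4c1 = 2.
Column 4 now contains 1, leaving r4c4 = 4.
Column 5 now contains 1; hence r4c5 = 5.
1 is placed in row 5, leaving r5c3 = 4.
Cage g needs sum 7, which forces r5c4 = 2.
Column 1 already has 2, leaving r1c1 = 1.
1 is placed in column 2; hence r1c2 = 2.
Row 4 now contains 4, so r4c3 = 1.
Completed grid: 1 2 5 3 4 / 5 4 2 1 3 / 4 1 3 5 2 / 2 3 1 4 5 / 3 5 4 2 1.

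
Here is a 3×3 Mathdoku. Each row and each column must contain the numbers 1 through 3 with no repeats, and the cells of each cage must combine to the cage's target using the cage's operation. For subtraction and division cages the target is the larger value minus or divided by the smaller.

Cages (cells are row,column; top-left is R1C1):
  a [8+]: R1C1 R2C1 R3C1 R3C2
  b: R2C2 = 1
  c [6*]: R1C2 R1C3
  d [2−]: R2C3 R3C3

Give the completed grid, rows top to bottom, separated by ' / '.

1 3 2 / 2 1 3 / 3 2 1

B is a freebie; hence R2C2 = 1.
Row 2 already has 1, which forces R2C3 = 3.
The 4 cells of cage a must have sum 8, leaving R3C2 = 2.
Column 3 already has 3, which forces R3C3 = 1.
Cage a has sum 8, which forces R1C1 = 1.
Column 2 now contains 2, which forces R1C2 = 3.
Column 3 already has 3, which forces R1C3 = 2.
Row 2 already has 3, which forces R2C1 = 2.
Row 3 now contains 1; hence R3C1 = 3.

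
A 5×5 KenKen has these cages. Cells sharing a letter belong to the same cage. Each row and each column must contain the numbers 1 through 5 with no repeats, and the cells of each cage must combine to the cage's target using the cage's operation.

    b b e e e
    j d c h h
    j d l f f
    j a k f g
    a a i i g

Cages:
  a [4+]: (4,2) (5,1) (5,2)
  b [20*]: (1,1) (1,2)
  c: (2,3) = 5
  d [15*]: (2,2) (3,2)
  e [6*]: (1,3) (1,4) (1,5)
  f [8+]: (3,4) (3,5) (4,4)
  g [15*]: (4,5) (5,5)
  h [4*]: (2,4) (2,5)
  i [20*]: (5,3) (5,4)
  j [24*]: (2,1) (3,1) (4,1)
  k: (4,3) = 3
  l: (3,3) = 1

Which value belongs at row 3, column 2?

Cage c is given, so (2,3) = 5.
Cage l is a single given cell, leaving (3,3) = 1.
Cage a needs sum 4; hence (4,2) = 1.
K is a freebie; hence (4,3) = 3.
3 is placed in row 4, so (4,5) = 5.
Cage a needs sum 4, which forces (5,1) = 1.
The 3 cells of cage a must have sum 4, which forces (5,2) = 2.
5 is placed in column 3, so (5,3) = 4.
Row 5 already has 4, so (5,4) = 5.
Column 5 already has 5; hence (5,5) = 3.
Column 3 now contains 3; hence (1,3) = 2.
Cage e needs product 6, leaving (1,4) = 3.
Cage e has product 6; hence (1,5) = 1.
Row 2 now contains 5, which forces (2,2) = 3.
Column 5 already has 1, which forces (2,5) = 4.
The two cells of cage d must have product 15, leaving (3,2) = 5.
The 3 cells of cage f must have sum 8, leaving (3,4) = 4.
Cage f needs sum 8, leaving (3,5) = 2.
Cage f needs sum 8; hence (4,4) = 2.
Cage b needs two cells with product 20, so (1,1) = 5.
Column 2 already has 5, which forces (1,2) = 4.
Row 2 already has 4, leaving (2,1) = 2.
Row 2 already has 4, which forces (2,4) = 1.
Row 3 now contains 2, which forces (3,1) = 3.
Row 4 now contains 2, leaving (4,1) = 4.
Filled in: 5 4 2 3 1 / 2 3 5 1 4 / 3 5 1 4 2 / 4 1 3 2 5 / 1 2 4 5 3.

5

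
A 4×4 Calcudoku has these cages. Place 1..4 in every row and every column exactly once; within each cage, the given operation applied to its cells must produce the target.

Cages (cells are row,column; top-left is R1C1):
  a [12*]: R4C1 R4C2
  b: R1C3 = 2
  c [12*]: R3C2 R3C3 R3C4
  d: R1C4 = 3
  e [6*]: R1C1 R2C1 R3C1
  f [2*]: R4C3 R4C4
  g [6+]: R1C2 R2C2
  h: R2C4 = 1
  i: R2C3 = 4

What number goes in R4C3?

Cage b is a single given cell, leaving R1C3 = 2.
D is a freebie, leaving R1C4 = 3.
I is a freebie, leaving R2C3 = 4.
Cage h is a single given cell, so R2C4 = 1.
Column 4 already has 1, leaving R3C4 = 4.
Column 3 now contains 2, which forces R4C3 = 1.
Column 4 already has 1, which forces R4C4 = 2.
3 is placed in row 1; hence R1C1 = 1.
2 is placed in row 1, which forces R1C2 = 4.
Row 2 already has 4, so R2C2 = 2.
The 3 cells of cage c must have product 12; hence R3C2 = 1.
Column 3 already has 1, leaving R3C3 = 3.
Column 2 already has 4, so R4C2 = 3.
Row 2 now contains 2, leaving R2C1 = 3.
Row 3 now contains 3; hence R3C1 = 2.
Row 4 now contains 3, so R4C1 = 4.
The full grid is 1 4 2 3 / 3 2 4 1 / 2 1 3 4 / 4 3 1 2.

1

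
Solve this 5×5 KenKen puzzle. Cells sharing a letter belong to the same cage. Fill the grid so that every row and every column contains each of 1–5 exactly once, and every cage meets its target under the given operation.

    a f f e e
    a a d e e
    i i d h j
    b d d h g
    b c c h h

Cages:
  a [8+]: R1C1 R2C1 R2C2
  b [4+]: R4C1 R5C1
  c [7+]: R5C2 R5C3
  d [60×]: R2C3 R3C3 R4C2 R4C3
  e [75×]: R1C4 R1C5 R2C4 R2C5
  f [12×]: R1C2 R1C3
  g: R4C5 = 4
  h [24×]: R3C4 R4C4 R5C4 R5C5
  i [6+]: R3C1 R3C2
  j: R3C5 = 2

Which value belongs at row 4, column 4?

J is a freebie; hence R3C5 = 2.
Cage g is a single given cell, so R4C5 = 4.
The only place for 2 in row 1 is R1C1.
In column 1, 4 can only go at R2C1, so R2C1 = 4.
The 3 cells of cage a must have sum 8; hence R2C2 = 2.
Cage d has product 60, which forces R3C3 = 4.
Cage f's pair has product 12, leaving R1C2 = 4.
Column 3 now contains 4, which forces R1C3 = 3.
Cage h needs product 24; hence R4C4 = 2.
Column 2 now contains 4; hence R5C2 = 5.
Column 3 now contains 3, so R5C3 = 2.
Cage h has product 24, so R5C4 = 4.
The two cells of cage i must have sum 6; hence R3C1 = 5.
Column 2 now contains 5, so R3C2 = 1.
Row 3 already has 1, so R3C4 = 3.
Cage d has product 60, which forces R4C2 = 3.
Cage e needs product 75, leaving R1C4 = 1.
Cage e needs product 75; hence R1C5 = 5.
Column 4 already has 3, which forces R2C4 = 5.
Cage e has product 75; hence R2C5 = 3.
Row 4 now contains 3, which forces R4C1 = 1.
1 is placed in row 4, leaving R4C3 = 5.
Cage b's pair has sum 4, leaving R5C1 = 3.
Cage h has product 24; hence R5C5 = 1.
Row 2 now contains 5, which forces R2C3 = 1.
Completed grid: 2 4 3 1 5 / 4 2 1 5 3 / 5 1 4 3 2 / 1 3 5 2 4 / 3 5 2 4 1.

2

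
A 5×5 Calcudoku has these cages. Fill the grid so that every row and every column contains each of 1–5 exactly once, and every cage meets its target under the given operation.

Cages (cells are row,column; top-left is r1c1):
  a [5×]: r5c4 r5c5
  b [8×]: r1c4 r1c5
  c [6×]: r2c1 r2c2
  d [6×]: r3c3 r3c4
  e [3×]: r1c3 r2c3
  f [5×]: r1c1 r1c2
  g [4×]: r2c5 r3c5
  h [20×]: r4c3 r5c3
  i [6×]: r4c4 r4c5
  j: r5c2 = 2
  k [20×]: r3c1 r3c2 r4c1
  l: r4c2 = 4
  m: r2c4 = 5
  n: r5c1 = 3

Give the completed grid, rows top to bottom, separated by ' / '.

Cage m is given, so r2c4 = 5.
Cage l is given, so r4c2 = 4.
Row 4 now contains 4, which forces r4c3 = 5.
Cage n is given; hence r5c1 = 3.
Cage j is a single given cell, which forces r5c2 = 2.
Column 3 already has 5; hence r5c3 = 4.
5 is placed in column 4, leaving r5c4 = 1.
1 is placed in row 5, leaving r5c5 = 5.
Column 1 already has 3; hence r2c1 = 2.
2 is placed in column 2, leaving r2c2 = 3.
3 is placed in row 2, which forces r2c3 = 1.
Row 2 already has 1, which forces r2c5 = 4.
Cage k needs product 20, so r3c1 = 4.
Cage k needs product 20, so r3c2 = 5.
4 is placed in column 5; hence r3c5 = 1.
The 3 cells of cage k must have product 20, so r4c1 = 1.
Column 1 now contains 1, which forces r1c1 = 5.
5 is placed in column 2, which forces r1c2 = 1.
Column 3 now contains 1, leaving r1c3 = 3.
Cage b's pair has product 8, leaving r1c4 = 4.
4 is placed in column 5, so r1c5 = 2.
Column 3 now contains 3, which forces r3c3 = 2.
Row 3 already has 2, leaving r3c4 = 3.
Column 4 now contains 3, leaving r4c4 = 2.
2 is placed in column 5; hence r4c5 = 3.

5 1 3 4 2 / 2 3 1 5 4 / 4 5 2 3 1 / 1 4 5 2 3 / 3 2 4 1 5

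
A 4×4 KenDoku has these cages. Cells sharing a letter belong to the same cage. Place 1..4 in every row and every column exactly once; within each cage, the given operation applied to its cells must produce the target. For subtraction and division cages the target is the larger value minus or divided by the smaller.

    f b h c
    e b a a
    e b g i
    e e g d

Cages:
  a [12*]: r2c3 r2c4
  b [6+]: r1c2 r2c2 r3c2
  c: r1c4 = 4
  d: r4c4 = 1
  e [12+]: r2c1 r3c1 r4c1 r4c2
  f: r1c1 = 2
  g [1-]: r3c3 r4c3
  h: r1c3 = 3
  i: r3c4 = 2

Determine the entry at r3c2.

F is a freebie, which forces r1c1 = 2.
Cage h is a single given cell, so r1c3 = 3.
Cage c is given, which forces r1c4 = 4.
Column 3 now contains 3; hence r2c3 = 4.
Column 4 now contains 4; hence r2c4 = 3.
I is a freebie, leaving r3c4 = 2.
D is a freebie, leaving r4c4 = 1.
Row 1 already has 3, which forces r1c2 = 1.
Row 2 now contains 3, leaving r2c1 = 1.
Cage b needs sum 6, so r2c2 = 2.
Cage e has sum 12, leaving r3c1 = 4.
Cage b has sum 6, leaving r3c2 = 3.
Row 3 now contains 2; hence r3c3 = 1.
The 4 cells of cage e must have sum 12, leaving r4c1 = 3.
Cage e has sum 12, so r4c2 = 4.
Row 4 already has 1, leaving r4c3 = 2.
The full grid is 2 1 3 4 / 1 2 4 3 / 4 3 1 2 / 3 4 2 1.

3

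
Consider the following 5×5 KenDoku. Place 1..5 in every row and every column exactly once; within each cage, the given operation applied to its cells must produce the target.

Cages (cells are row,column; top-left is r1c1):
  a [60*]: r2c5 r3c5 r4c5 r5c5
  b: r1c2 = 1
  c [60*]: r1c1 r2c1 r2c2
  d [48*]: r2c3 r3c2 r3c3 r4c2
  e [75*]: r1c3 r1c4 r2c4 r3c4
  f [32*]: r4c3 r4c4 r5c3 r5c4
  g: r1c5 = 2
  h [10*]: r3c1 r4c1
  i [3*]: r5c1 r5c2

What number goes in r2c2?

B is a freebie, so r1c2 = 1.
Cage e has product 75; hence r1c3 = 5.
1 is placed in row 1, leaving r1c4 = 3.
G is a freebie; hence r1c5 = 2.
Column 2 now contains 1, leaving r5c2 = 3.
3 is placed in row 1, leaving r1c1 = 4.
Cage c needs product 60, which forces r2c1 = 3.
The 3 cells of cage c must have product 60, leaving r2c2 = 5.
3 is placed in row 2, leaving r2c3 = 2.
Row 2 already has 5, which forces r2c4 = 1.
Row 2 already has 1, so r2c5 = 4.
Column 3 now contains 2, leaving r3c3 = 3.
Column 4 already has 1, which forces r3c4 = 5.
Row 3 already has 5, leaving r3c5 = 1.
Row 5 now contains 3, so r5c1 = 1.
Row 5 already has 1, leaving r5c3 = 4.
Row 5 now contains 4, so r5c4 = 2.
Column 5 already has 1, so r5c5 = 5.
Row 3 already has 5, leaving r3c1 = 2.
Row 3 already has 2, leaving r3c2 = 4.
Cage h needs two cells with product 10, which forces r4c1 = 5.
4 is placed in column 2, leaving r4c2 = 2.
Column 3 now contains 4, leaving r4c3 = 1.
2 is placed in column 4, so r4c4 = 4.
5 is placed in column 5, leaving r4c5 = 3.
The full grid is 4 1 5 3 2 / 3 5 2 1 4 / 2 4 3 5 1 / 5 2 1 4 3 / 1 3 4 2 5.

5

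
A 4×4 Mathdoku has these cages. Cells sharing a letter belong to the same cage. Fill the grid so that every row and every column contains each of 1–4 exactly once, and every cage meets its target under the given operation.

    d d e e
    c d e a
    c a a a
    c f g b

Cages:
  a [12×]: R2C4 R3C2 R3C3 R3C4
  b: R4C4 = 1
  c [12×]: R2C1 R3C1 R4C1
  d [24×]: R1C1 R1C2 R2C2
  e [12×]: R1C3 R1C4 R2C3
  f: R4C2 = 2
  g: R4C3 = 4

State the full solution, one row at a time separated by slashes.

F is a freebie, leaving R4C2 = 2.
G is a freebie; hence R4C3 = 4.
Cage b is a single given cell, so R4C4 = 1.
Cage d needs product 24; hence R1C1 = 2.
2 is placed in row 1, leaving R1C4 = 4.
Column 4 already has 1, so R2C4 = 2.
The 4 cells of cage a must have product 12; hence R3C2 = 1.
Cage a needs product 12, which forces R3C3 = 2.
Cage a needs product 12; hence R3C4 = 3.
Row 4 now contains 1; hence R4C1 = 3.
4 is placed in row 1, leaving R1C2 = 3.
Row 1 now contains 3, so R1C3 = 1.
Cage c needs product 12, leaving R2C1 = 1.
Cage d needs product 24, which forces R2C2 = 4.
Column 3 now contains 1; hence R2C3 = 3.
Row 3 now contains 1, so R3C1 = 4.

2 3 1 4 / 1 4 3 2 / 4 1 2 3 / 3 2 4 1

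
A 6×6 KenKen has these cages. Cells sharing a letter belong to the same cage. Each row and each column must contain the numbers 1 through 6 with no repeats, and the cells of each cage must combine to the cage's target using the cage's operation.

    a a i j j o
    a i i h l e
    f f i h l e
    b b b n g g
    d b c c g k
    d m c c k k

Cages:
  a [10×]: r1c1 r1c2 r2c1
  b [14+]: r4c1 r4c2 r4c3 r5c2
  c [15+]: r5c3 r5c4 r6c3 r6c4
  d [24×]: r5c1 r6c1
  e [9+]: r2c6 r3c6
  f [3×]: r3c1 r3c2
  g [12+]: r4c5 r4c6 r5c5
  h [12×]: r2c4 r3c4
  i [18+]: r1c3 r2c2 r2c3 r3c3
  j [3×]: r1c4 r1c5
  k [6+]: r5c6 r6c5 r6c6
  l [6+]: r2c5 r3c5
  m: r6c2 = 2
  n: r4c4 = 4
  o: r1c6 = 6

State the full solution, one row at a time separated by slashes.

O is a freebie, which forces r1c6 = 6.
Cage n is a single given cell, which forces r4c4 = 4.
Cage m is given, so r6c2 = 2.
Row 1 needs a 4, and only r1c3 is open for it.
In row 1, 2 can only go at r1c1, so r1c1 = 2.
The only place for 5 in row 1 is r1c2.
The 3 cells of cage a must have product 10; hence r2c1 = 1.
1 is placed in column 1, leaving r3c1 = 3.
Row 3 already has 3; hence r3c2 = 1.
The 4 cells of cage b must have sum 14; hence r4c2 = 3.
The 4 cells of cage b must have sum 14; hence r5c2 = 4.
3 is placed in column 2, leaving r2c2 = 6.
Row 2 now contains 6, so r2c4 = 2.
2 is placed in row 2, so r2c5 = 4.
Row 2 now contains 4; hence r2c6 = 5.
Column 4 now contains 2, so r3c4 = 6.
Column 5 now contains 4, so r3c5 = 2.
5 is placed in column 6; hence r3c6 = 4.
5 is placed in column 6, so r4c6 = 1.
4 is placed in row 5, which forces r5c1 = 6.
Column 6 already has 1, so r5c6 = 2.
Cage d needs two cells with product 24; hence r6c1 = 4.
Column 6 already has 1, leaving r6c6 = 3.
2 is placed in row 2, so r2c3 = 3.
6 is placed in row 3, so r3c3 = 5.
Column 1 now contains 6, which forces r4c1 = 5.
Row 4 now contains 1, so r4c3 = 2.
Cage g has sum 12, so r4c5 = 6.
Column 3 already has 5, leaving r5c3 = 1.
Cage g has sum 12, which forces r5c5 = 5.
The 4 cells of cage c must have sum 15, so r6c3 = 6.
3 is placed in row 6; hence r6c5 = 1.
Cage j's pair has product 3; hence r1c4 = 1.
1 is placed in column 5, which forces r1c5 = 3.
Row 5 already has 5, which forces r5c4 = 3.
Row 6 already has 1, which forces r6c4 = 5.

2 5 4 1 3 6 / 1 6 3 2 4 5 / 3 1 5 6 2 4 / 5 3 2 4 6 1 / 6 4 1 3 5 2 / 4 2 6 5 1 3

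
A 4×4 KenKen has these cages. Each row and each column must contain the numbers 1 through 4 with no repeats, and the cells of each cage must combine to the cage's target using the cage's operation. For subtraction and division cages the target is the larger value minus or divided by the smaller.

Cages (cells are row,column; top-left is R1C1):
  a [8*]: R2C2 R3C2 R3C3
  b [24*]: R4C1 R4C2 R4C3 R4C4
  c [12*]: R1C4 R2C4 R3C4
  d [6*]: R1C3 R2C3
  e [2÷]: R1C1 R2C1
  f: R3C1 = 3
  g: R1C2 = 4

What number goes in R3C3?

Cage g is given; hence R1C2 = 4.
F is a freebie, which forces R3C1 = 3.
The 3 cells of cage a must have product 8; hence R3C3 = 4.
4 is placed in row 3, leaving R3C4 = 1.
Column 4 already has 1, so R1C4 = 3.
Cage a needs product 8; hence R2C2 = 1.
The 3 cells of cage c must have product 12, so R2C4 = 4.
Row 3 already has 1, which forces R3C2 = 2.
Column 2 already has 2; hence R4C2 = 3.
Column 4 now contains 4; hence R4C4 = 2.
Cage e's pair has quotient 2, leaving R1C1 = 1.
Row 1 already has 3, which forces R1C3 = 2.
4 is placed in row 2; hence R2C1 = 2.
Cage d needs two cells with product 6, so R2C3 = 3.
Cage b has product 24, so R4C1 = 4.
Row 4 already has 2, so R4C3 = 1.
The full grid is 1 4 2 3 / 2 1 3 4 / 3 2 4 1 / 4 3 1 2.

4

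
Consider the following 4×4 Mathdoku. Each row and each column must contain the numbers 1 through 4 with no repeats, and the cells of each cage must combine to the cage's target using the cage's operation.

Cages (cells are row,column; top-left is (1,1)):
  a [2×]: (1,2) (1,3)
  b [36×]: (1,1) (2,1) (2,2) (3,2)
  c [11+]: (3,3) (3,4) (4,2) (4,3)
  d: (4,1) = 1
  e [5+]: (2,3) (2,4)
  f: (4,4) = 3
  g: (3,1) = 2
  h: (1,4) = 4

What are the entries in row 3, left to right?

2 3 4 1

Cage h is given, which forces (1,4) = 4.
G is a freebie; hence (3,1) = 2.
Cage d is a single given cell, leaving (4,1) = 1.
F is a freebie, so (4,4) = 3.
Column 1 now contains 1, so (1,1) = 3.
Cage b has product 36, leaving (2,1) = 4.
Row 2 already has 4, which forces (2,3) = 3.
Cage c has sum 11, leaving (3,3) = 4.
Column 4 already has 3, so (3,4) = 1.
Cage c needs sum 11, so (4,2) = 4.
Cage c has sum 11, leaving (4,3) = 2.
The two cells of cage a must have product 2; hence (1,2) = 2.
Column 3 now contains 2; hence (1,3) = 1.
3 is placed in row 2; hence (2,2) = 1.
Column 4 now contains 1, leaving (2,4) = 2.
Row 3 now contains 1, so (3,2) = 3.
The full grid is 3 2 1 4 / 4 1 3 2 / 2 3 4 1 / 1 4 2 3.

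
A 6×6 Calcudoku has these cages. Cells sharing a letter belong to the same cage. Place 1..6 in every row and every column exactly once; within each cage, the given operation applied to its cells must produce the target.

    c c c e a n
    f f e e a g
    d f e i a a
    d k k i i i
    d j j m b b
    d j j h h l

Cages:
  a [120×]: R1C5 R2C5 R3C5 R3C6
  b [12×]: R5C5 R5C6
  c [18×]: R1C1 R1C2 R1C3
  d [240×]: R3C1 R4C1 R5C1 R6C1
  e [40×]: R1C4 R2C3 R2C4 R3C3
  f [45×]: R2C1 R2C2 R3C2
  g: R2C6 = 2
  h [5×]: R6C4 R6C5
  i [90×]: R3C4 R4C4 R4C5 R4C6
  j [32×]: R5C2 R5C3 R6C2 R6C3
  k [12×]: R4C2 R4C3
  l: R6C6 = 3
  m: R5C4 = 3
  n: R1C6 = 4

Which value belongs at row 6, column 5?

1

Cage n is given; hence R1C6 = 4.
The 3 cells of cage f must have product 45, so R2C1 = 3.
The 3 cells of cage f must have product 45, which forces R2C2 = 5.
G is a freebie; hence R2C6 = 2.
The 3 cells of cage f must have product 45, so R3C2 = 3.
M is a freebie; hence R5C4 = 3.
Row 5 now contains 3, so R5C6 = 6.
L is a freebie, leaving R6C6 = 3.
Cage c needs product 18, which forces R1C3 = 3.
Cage i has product 90, which forces R4C5 = 3.
Cage b needs two cells with product 12, so R5C5 = 2.
In row 1, 2 can only go at R1C4, so R1C4 = 2.
The 4 cells of cage e must have product 40, which forces R3C3 = 5.
Row 3 already has 5, so R3C6 = 1.
Column 6 already has 1, leaving R4C6 = 5.
The 4 cells of cage a must have product 120, leaving R1C5 = 5.
Row 3 already has 1, which forces R3C4 = 6.
Row 3 now contains 6, which forces R3C5 = 4.
Cage i needs product 90, which forces R4C4 = 1.
1 is placed in column 4, leaving R6C4 = 5.
5 is placed in column 5, leaving R6C5 = 1.
Cage e needs product 40, leaving R2C3 = 1.
1 is placed in column 4, so R2C4 = 4.
4 is placed in column 5, which forces R2C5 = 6.
4 is placed in row 3; hence R3C1 = 2.
The 4 cells of cage d must have product 240, so R5C1 = 5.
1 is placed in column 3, which forces R5C3 = 4.
4 is placed in column 3; hence R6C3 = 2.
Cage k needs two cells with product 12; hence R4C2 = 2.
Column 3 now contains 2, so R4C3 = 6.
Row 5 already has 4, which forces R5C2 = 1.
Row 6 already has 2, leaving R6C2 = 4.
Cage c has product 18, leaving R1C1 = 1.
1 is placed in column 2; hence R1C2 = 6.
6 is placed in row 4; hence R4C1 = 4.
Row 6 already has 4; hence R6C1 = 6.
Filled in: 1 6 3 2 5 4 / 3 5 1 4 6 2 / 2 3 5 6 4 1 / 4 2 6 1 3 5 / 5 1 4 3 2 6 / 6 4 2 5 1 3.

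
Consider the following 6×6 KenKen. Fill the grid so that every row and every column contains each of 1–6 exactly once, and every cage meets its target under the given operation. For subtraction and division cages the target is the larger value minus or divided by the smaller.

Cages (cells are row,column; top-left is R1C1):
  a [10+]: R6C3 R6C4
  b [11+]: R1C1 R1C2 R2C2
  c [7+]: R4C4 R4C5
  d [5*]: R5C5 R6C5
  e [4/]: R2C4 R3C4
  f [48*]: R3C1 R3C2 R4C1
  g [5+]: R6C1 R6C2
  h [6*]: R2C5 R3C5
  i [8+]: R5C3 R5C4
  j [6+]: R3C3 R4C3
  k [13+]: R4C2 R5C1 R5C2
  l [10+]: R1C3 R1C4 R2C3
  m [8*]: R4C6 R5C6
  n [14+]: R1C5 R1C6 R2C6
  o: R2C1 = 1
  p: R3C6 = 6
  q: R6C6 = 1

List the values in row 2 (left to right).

1 6 3 4 2 5

Cage o is a single given cell, which forces R2C1 = 1.
Row 2 now contains 1, so R2C4 = 4.
Column 4 already has 4, which forces R3C4 = 1.
Cage p is a single given cell; hence R3C6 = 6.
Column 4 already has 4, which forces R6C4 = 6.
Q is a freebie, so R6C6 = 1.
Cage d needs two cells with product 5, leaving R5C5 = 1.
Row 6 now contains 6, which forces R6C3 = 4.
1 is placed in row 6, so R6C5 = 5.
Column 5 already has 5, which forces R1C5 = 6.
Cage j's pair has sum 6, so R3C3 = 5.
The two cells of cage j must have sum 6; hence R4C3 = 1.
Cage l needs sum 10; hence R1C4 = 5.
5 is placed in row 1, leaving R1C6 = 3.
3 is placed in column 6, so R2C6 = 5.
Column 4 already has 5, so R4C4 = 3.
Column 4 already has 5; hence R5C4 = 2.
Row 5 already has 2, leaving R5C6 = 4.
Cage b needs sum 11, leaving R1C1 = 4.
The 3 cells of cage b must have sum 11, which forces R1C2 = 1.
Row 1 now contains 3, so R1C3 = 2.
Cage b needs sum 11, so R2C2 = 6.
The 3 cells of cage l must have sum 10, which forces R2C3 = 3.
3 is placed in row 2, leaving R2C5 = 2.
Column 5 already has 2; hence R3C5 = 3.
4 is placed in column 1, so R4C1 = 6.
Cage c's pair has sum 7; hence R4C5 = 4.
Column 6 now contains 4; hence R4C6 = 2.
Cage i needs two cells with sum 8; hence R5C3 = 6.
Row 3 already has 3, which forces R3C1 = 2.
Cage f needs product 48, which forces R3C2 = 4.
Row 4 now contains 2, which forces R4C2 = 5.
The 3 cells of cage k must have sum 13; hence R5C1 = 5.
The 3 cells of cage k must have sum 13; hence R5C2 = 3.
Column 1 already has 2, so R6C1 = 3.
Column 2 already has 3, leaving R6C2 = 2.
Filled in: 4 1 2 5 6 3 / 1 6 3 4 2 5 / 2 4 5 1 3 6 / 6 5 1 3 4 2 / 5 3 6 2 1 4 / 3 2 4 6 5 1.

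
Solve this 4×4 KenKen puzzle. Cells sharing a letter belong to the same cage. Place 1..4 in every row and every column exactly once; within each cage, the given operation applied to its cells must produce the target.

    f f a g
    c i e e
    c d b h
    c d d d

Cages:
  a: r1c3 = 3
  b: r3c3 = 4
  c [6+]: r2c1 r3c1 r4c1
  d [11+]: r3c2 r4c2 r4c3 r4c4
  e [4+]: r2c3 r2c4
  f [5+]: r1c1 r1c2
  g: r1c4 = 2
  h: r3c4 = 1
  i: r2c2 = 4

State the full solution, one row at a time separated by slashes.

4 1 3 2 / 2 4 1 3 / 3 2 4 1 / 1 3 2 4

A is a freebie, leaving r1c3 = 3.
G is a freebie; hence r1c4 = 2.
Cage i is given, so r2c2 = 4.
Column 3 already has 3, so r2c3 = 1.
Row 2 now contains 1, so r2c4 = 3.
Cage b is a single given cell, leaving r3c3 = 4.
H is a freebie, leaving r3c4 = 1.
Column 3 now contains 4, so r4c3 = 2.
Column 4 now contains 1; hence r4c4 = 4.
Cage f's pair has sum 5; hence r1c1 = 4.
Column 2 now contains 4, which forces r1c2 = 1.
Row 2 already has 3, leaving r2c1 = 2.
Cage c has sum 6, leaving r3c1 = 3.
Cage d has sum 11, which forces r3c2 = 2.
Cage c has sum 6, so r4c1 = 1.
The 4 cells of cage d must have sum 11; hence r4c2 = 3.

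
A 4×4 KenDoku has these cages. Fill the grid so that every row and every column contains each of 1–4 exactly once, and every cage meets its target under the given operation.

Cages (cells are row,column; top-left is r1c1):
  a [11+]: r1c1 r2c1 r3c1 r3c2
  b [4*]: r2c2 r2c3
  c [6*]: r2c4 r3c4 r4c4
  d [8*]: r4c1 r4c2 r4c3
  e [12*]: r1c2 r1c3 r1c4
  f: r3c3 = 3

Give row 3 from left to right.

F is a freebie; hence r3c3 = 3.
The only place for 2 in row 1 is r1c1.
The only place for 2 in row 2 is r2c4.
2 is placed in column 4; hence r3c4 = 1.
Cage c has product 6, leaving r4c4 = 3.
Cage e needs product 12, so r1c2 = 3.
Cage e has product 12, which forces r1c3 = 1.
Column 4 now contains 3, leaving r1c4 = 4.
The 4 cells of cage a must have sum 11; hence r2c1 = 3.
Column 3 already has 1, so r2c3 = 4.
Row 3 already has 1, so r3c1 = 4.
Cage a needs sum 11, leaving r3c2 = 2.
4 is placed in column 1, leaving r4c1 = 1.
1 is placed in row 4, which forces r4c2 = 4.
4 is placed in column 3; hence r4c3 = 2.
Row 2 now contains 4, leaving r2c2 = 1.
Completed grid: 2 3 1 4 / 3 1 4 2 / 4 2 3 1 / 1 4 2 3.

4 2 3 1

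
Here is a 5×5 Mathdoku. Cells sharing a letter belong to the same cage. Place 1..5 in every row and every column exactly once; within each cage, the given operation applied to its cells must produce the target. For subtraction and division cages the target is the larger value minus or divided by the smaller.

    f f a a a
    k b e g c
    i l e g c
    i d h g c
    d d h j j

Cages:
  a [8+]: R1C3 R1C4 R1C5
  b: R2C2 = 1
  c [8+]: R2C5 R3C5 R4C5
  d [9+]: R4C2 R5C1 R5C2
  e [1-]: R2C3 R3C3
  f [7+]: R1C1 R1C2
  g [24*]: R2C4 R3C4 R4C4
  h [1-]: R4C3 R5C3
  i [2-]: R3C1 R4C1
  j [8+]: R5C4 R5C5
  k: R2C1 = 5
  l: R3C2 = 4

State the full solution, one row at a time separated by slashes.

Cage k is a single given cell, which forces R2C1 = 5.
B is a freebie; hence R2C2 = 1.
Cage l is given, so R3C2 = 4.
Column 4 needs a 1, and only R1C4 is open for it.
Column 4 needs a 5, and only R5C4 is open for it.
5 is placed in row 5, leaving R5C5 = 3.
Cage c has sum 8, leaving R2C5 = 2.
The 3 cells of cage d must have sum 9, so R4C2 = 3.
Cage d has sum 9; hence R5C1 = 4.
3 is placed in row 5, which forces R5C2 = 2.
2 is placed in row 5; hence R5C3 = 1.
4 is placed in column 1, so R1C1 = 2.
Column 2 already has 3, leaving R1C2 = 5.
Row 1 now contains 2, which forces R1C3 = 3.
Row 1 already has 5, so R1C5 = 4.
3 is placed in column 3, leaving R2C3 = 4.
Row 2 already has 4, which forces R2C4 = 3.
Cage i needs two cells with difference 2, which forces R3C1 = 3.
Column 4 already has 3, leaving R3C4 = 2.
4 is placed in column 1, which forces R4C1 = 1.
The two cells of cage h must have difference 1; hence R4C3 = 2.
2 is placed in column 4; hence R4C4 = 4.
1 is placed in row 4; hence R4C5 = 5.
Row 3 now contains 2, leaving R3C3 = 5.
Column 5 already has 5; hence R3C5 = 1.

2 5 3 1 4 / 5 1 4 3 2 / 3 4 5 2 1 / 1 3 2 4 5 / 4 2 1 5 3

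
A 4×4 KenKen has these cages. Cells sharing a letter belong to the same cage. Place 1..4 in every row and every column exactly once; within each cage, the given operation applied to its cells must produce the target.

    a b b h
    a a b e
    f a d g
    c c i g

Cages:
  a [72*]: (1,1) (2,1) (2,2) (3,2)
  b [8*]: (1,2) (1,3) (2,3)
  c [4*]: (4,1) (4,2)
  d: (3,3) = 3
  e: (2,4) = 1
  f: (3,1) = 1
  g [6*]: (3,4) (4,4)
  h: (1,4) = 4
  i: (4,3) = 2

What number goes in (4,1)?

H is a freebie, leaving (1,4) = 4.
Cage e is given, which forces (2,4) = 1.
Cage f is a single given cell, leaving (3,1) = 1.
Cage d is given, which forces (3,3) = 3.
Row 3 now contains 3, which forces (3,4) = 2.
Column 1 now contains 1, which forces (4,1) = 4.
Row 4 now contains 4, leaving (4,2) = 1.
Cage i is given; hence (4,3) = 2.
Column 4 now contains 2; hence (4,4) = 3.
Cage a needs product 72; hence (1,1) = 3.
Column 2 already has 1, leaving (1,2) = 2.
2 is placed in column 3, so (1,3) = 1.
Cage a needs product 72, which forces (2,1) = 2.
Cage a has product 72, so (2,2) = 3.
2 is placed in column 3, leaving (2,3) = 4.
2 is placed in row 3, leaving (3,2) = 4.
Filled in: 3 2 1 4 / 2 3 4 1 / 1 4 3 2 / 4 1 2 3.

4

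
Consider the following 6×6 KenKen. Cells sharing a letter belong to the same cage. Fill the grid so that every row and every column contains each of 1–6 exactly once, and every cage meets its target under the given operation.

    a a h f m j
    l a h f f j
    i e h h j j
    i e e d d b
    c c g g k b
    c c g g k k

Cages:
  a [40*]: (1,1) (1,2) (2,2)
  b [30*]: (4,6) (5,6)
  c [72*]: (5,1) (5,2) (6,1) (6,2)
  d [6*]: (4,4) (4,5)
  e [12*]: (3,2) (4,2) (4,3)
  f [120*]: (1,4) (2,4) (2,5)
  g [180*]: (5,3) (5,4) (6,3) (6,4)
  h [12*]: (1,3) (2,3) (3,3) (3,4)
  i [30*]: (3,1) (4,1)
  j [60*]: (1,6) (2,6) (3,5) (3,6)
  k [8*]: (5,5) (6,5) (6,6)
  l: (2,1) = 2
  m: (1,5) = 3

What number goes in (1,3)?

Cage m is given, leaving (1,5) = 3.
Cage l is given, so (2,1) = 2.
Cage a has product 40, which forces (1,2) = 2.
The 4 cells of cage h must have product 12, so (3,4) = 1.
Column 2 needs a 5, and only (2,2) is open for it.
The 3 cells of cage a must have product 40, so (1,1) = 4.
The 3 cells of cage f must have product 120, leaving (1,4) = 5.
In row 6, 5 can only go at (6,3), so (6,3) = 5.
The only place for 5 in row 5 is (5,6).
Cage j needs product 60, which forces (3,5) = 5.
Column 6 already has 5, so (4,6) = 6.
6 is placed in column 6, leaving (1,6) = 1.
5 is placed in row 3, which forces (3,1) = 6.
6 is placed in row 4, leaving (4,1) = 5.
6 is placed in row 4, so (4,4) = 3.
Cage d needs two cells with product 6; hence (4,5) = 2.
1 is placed in row 1, so (1,3) = 6.
Cage h has product 12, which forces (2,3) = 1.
The 3 cells of cage e must have product 12, so (3,2) = 3.
The 4 cells of cage h must have product 12, which forces (3,3) = 2.
3 is placed in row 3, so (3,6) = 4.
Column 3 already has 1, leaving (4,3) = 4.
Cage g has product 180, which forces (5,3) = 3.
The 3 cells of cage k must have product 8, leaving (6,6) = 2.
4 is placed in column 6, so (2,6) = 3.
4 is placed in row 4, which forces (4,2) = 1.
Row 5 now contains 3, which forces (5,1) = 1.
The 4 cells of cage g must have product 180, which forces (5,4) = 2.
Row 5 already has 1, which forces (5,5) = 4.
The 4 cells of cage c must have product 72, which forces (6,1) = 3.
Row 6 already has 2, leaving (6,4) = 6.
Column 5 already has 4; hence (6,5) = 1.
Column 4 already has 6, leaving (2,4) = 4.
Column 5 already has 4; hence (2,5) = 6.
4 is placed in row 5, leaving (5,2) = 6.
Row 6 already has 6; hence (6,2) = 4.
The full grid is 4 2 6 5 3 1 / 2 5 1 4 6 3 / 6 3 2 1 5 4 / 5 1 4 3 2 6 / 1 6 3 2 4 5 / 3 4 5 6 1 2.

6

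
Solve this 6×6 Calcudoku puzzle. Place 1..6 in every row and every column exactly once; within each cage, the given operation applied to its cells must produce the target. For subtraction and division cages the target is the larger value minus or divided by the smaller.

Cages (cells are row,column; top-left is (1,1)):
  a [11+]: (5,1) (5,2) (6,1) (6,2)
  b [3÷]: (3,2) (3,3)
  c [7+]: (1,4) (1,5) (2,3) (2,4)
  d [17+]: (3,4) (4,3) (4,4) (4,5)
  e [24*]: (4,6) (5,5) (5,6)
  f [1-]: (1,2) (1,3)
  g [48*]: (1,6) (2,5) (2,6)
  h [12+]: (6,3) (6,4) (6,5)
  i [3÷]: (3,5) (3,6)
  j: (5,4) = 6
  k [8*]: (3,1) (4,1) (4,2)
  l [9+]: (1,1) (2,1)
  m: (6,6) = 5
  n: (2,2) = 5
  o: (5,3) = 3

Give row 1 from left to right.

Cage n is a single given cell, which forces (2,2) = 5.
Cage o is a single given cell, so (5,3) = 3.
J is a freebie; hence (5,4) = 6.
M is a freebie, which forces (6,6) = 5.
In row 3, 5 can only go at (3,4), so (3,4) = 5.
The only place for 4 in row 3 is (3,1).
In row 1, 5 can only go at (1,3), so (1,3) = 5.
Row 4 needs a 5, and only (4,5) is open for it.
Row 4 needs a 4, and only (4,3) is open for it.
Cage d needs sum 17; hence (4,4) = 3.
Row 4 already has 3; hence (4,6) = 6.
The 4 cells of cage c must have sum 7, which forces (1,4) = 1.
Cage c has sum 7, so (1,5) = 3.
Cage c has sum 7, so (2,3) = 1.
Cage c has sum 7, so (2,4) = 2.
Column 4 now contains 2; hence (6,4) = 4.
Row 1 now contains 3, which forces (1,1) = 6.
Row 1 now contains 6; hence (1,2) = 4.
4 is placed in row 1; hence (1,6) = 2.
Cage l needs two cells with sum 9, leaving (2,1) = 3.
Row 2 already has 3, which forces (2,6) = 4.
Column 6 already has 2, which forces (3,6) = 3.
Column 6 now contains 4, which forces (5,6) = 1.
Row 2 now contains 4, leaving (2,5) = 6.
Cage i's pair has quotient 3, so (3,5) = 1.
The 4 cells of cage a must have sum 11, which forces (5,1) = 5.
Row 5 already has 1, which forces (5,2) = 2.
Row 5 already has 1, which forces (5,5) = 4.
Cage a has sum 11; hence (6,1) = 1.
Cage a needs sum 11; hence (6,2) = 3.
Column 5 now contains 6, which forces (6,5) = 2.
Column 2 already has 2, leaving (3,2) = 6.
Cage b's pair has quotient 3, which forces (3,3) = 2.
Column 1 now contains 1, which forces (4,1) = 2.
Column 2 already has 2, so (4,2) = 1.
Row 6 now contains 2; hence (6,3) = 6.
The full grid is 6 4 5 1 3 2 / 3 5 1 2 6 4 / 4 6 2 5 1 3 / 2 1 4 3 5 6 / 5 2 3 6 4 1 / 1 3 6 4 2 5.

6 4 5 1 3 2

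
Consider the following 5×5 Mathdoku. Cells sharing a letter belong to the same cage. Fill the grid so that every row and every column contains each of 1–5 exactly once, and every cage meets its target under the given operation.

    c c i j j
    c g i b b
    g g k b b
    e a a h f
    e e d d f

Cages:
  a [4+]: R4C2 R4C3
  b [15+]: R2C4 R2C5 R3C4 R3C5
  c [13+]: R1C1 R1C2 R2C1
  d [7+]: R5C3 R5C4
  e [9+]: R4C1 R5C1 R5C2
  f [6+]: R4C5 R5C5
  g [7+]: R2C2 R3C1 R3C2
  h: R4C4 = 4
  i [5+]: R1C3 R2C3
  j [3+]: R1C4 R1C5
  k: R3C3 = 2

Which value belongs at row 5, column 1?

4

Cage k is given; hence R3C3 = 2.
H is a freebie; hence R4C4 = 4.
Row 1 needs a 3, and only R1C1 is open for it.
Cage c has sum 13, leaving R1C2 = 5.
Cage c needs sum 13, so R2C1 = 5.
Cage g needs sum 7, so R2C2 = 2.
The 4 cells of cage b must have sum 15, which forces R2C4 = 3.
Cage b needs sum 15, so R2C5 = 4.
Cage b needs sum 15; hence R3C4 = 5.
Cage b has sum 15, leaving R3C5 = 3.
The 3 cells of cage e must have sum 9, which forces R4C1 = 2.
Cage e needs sum 9, leaving R5C1 = 4.
Cage e has sum 9, leaving R5C2 = 3.
4 is placed in row 5; hence R5C3 = 5.
Column 4 now contains 3, so R5C4 = 2.
Row 5 now contains 5; hence R5C5 = 1.
Cage i's pair has sum 5, leaving R1C3 = 4.
Column 4 now contains 2, so R1C4 = 1.
Column 5 now contains 1, so R1C5 = 2.
Row 2 already has 4, leaving R2C3 = 1.
Column 1 now contains 4, which forces R3C1 = 1.
Cage g has sum 7; hence R3C2 = 4.
Column 2 now contains 3, leaving R4C2 = 1.
Cage a needs two cells with sum 4, so R4C3 = 3.
Column 5 now contains 1; hence R4C5 = 5.
Filled in: 3 5 4 1 2 / 5 2 1 3 4 / 1 4 2 5 3 / 2 1 3 4 5 / 4 3 5 2 1.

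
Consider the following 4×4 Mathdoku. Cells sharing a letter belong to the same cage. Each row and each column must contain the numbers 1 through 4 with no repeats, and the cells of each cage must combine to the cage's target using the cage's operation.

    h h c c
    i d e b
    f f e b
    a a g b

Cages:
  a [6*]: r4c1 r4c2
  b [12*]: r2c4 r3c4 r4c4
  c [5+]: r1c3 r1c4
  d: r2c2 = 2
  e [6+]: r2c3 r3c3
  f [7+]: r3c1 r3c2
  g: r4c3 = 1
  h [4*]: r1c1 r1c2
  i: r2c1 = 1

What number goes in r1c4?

Cage i is given, which forces r2c1 = 1.
D is a freebie, which forces r2c2 = 2.
Row 2 now contains 2, leaving r2c3 = 4.
Row 2 now contains 4; hence r2c4 = 3.
Column 3 now contains 4; hence r3c3 = 2.
Column 2 already has 2, which forces r4c2 = 3.
G is a freebie, so r4c3 = 1.
Row 4 already has 1, so r4c4 = 4.
Column 1 already has 1, leaving r1c1 = 4.
The two cells of cage h must have product 4, so r1c2 = 1.
Column 3 already has 1; hence r1c3 = 3.
Cage c's pair has sum 5, so r1c4 = 2.
The two cells of cage f must have sum 7, so r3c1 = 3.
3 is placed in column 2, leaving r3c2 = 4.
Column 4 now contains 4, leaving r3c4 = 1.
Row 4 already has 3, which forces r4c1 = 2.
The full grid is 4 1 3 2 / 1 2 4 3 / 3 4 2 1 / 2 3 1 4.

2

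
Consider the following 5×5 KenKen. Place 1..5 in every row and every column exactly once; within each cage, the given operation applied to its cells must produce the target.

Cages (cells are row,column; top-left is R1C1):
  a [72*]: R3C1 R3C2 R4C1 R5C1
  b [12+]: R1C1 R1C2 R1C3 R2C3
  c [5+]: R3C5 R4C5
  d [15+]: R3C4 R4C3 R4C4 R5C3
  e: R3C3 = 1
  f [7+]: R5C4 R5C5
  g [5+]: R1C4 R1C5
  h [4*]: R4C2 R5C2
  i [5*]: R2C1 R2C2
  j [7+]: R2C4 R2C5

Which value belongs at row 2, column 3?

Cage a has product 72, leaving R3C2 = 3.
Cage e is a single given cell, so R3C3 = 1.
The only place for 5 in row 3 is R3C4.
The only place for 5 in row 4 is R4C3.
The only place for 1 in row 5 is R5C2.
Cage i needs two cells with product 5, which forces R2C1 = 1.
Column 2 now contains 1, which forces R2C2 = 5.
Column 2 now contains 1, so R4C2 = 4.
Column 2 now contains 4; hence R1C2 = 2.
In row 1, 5 can only go at R1C1, so R1C1 = 5.
Cage b has sum 12; hence R1C3 = 3.
The 4 cells of cage b must have sum 12, so R2C3 = 2.
2 is placed in column 3, leaving R5C3 = 4.
Cage a needs product 72, leaving R3C1 = 4.
Row 3 already has 4; hence R3C5 = 2.
Cage d needs sum 15, which forces R4C4 = 1.
Row 4 now contains 1, so R4C5 = 3.
Cage f needs two cells with sum 7; hence R5C4 = 2.
The two cells of cage f must have sum 7, which forces R5C5 = 5.
Column 4 now contains 1, so R1C4 = 4.
Cage g's pair has sum 5, leaving R1C5 = 1.
Cage j needs two cells with sum 7, so R2C4 = 3.
Column 5 now contains 3, which forces R2C5 = 4.
Row 4 already has 3, so R4C1 = 2.
Row 5 already has 2, so R5C1 = 3.
The full grid is 5 2 3 4 1 / 1 5 2 3 4 / 4 3 1 5 2 / 2 4 5 1 3 / 3 1 4 2 5.

2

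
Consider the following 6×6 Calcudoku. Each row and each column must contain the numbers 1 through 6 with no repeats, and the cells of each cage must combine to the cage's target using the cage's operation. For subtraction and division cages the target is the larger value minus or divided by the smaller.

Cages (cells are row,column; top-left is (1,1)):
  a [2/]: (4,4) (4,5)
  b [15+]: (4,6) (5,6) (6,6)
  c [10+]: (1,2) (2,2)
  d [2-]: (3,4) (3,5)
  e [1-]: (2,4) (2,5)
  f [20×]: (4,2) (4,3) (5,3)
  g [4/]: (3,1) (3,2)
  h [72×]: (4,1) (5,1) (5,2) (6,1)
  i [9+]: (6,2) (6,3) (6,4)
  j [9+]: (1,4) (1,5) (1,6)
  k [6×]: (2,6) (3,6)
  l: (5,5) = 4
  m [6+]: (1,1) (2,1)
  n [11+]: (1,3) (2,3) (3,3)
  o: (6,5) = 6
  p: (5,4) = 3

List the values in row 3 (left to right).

4 1 6 5 3 2

Cage p is a single given cell, leaving (5,4) = 3.
Cage l is a single given cell; hence (5,5) = 4.
Cage o is a single given cell, which forces (6,5) = 6.
Column 2 needs a 3, and only (6,2) is open for it.
Column 1 needs a 3, and only (4,1) is open for it.
Row 4 needs a 6, and only (4,6) is open for it.
Column 6 already has 6, which forces (5,6) = 5.
Cage b needs sum 15; hence (6,6) = 4.
The 4 cells of cage h must have product 72; hence (5,1) = 6.
Cage h needs product 72, so (5,2) = 2.
Row 5 now contains 2, so (5,3) = 1.
Row 6 already has 4, which forces (6,1) = 2.
1 is placed in column 3, leaving (6,3) = 5.
5 is placed in row 6, so (6,4) = 1.
Cage f has product 20, so (4,2) = 5.
Column 3 already has 5, so (4,3) = 4.
Row 4 now contains 4, leaving (4,4) = 2.
Row 4 now contains 2; hence (4,5) = 1.
Row 2 needs a 1, and only (2,1) is open for it.
Column 1 already has 1, leaving (1,1) = 5.
Column 1 already has 1, so (3,1) = 4.
Cage g's pair has quotient 4, so (3,2) = 1.
Row 3 now contains 4, which forces (3,4) = 5.
Cage d needs two cells with difference 2; hence (3,5) = 3.
3 is placed in row 3, so (3,6) = 2.
Column 5 already has 3; hence (1,5) = 2.
Column 5 already has 3, so (2,5) = 5.
2 is placed in column 6, which forces (2,6) = 3.
Row 3 already has 2; hence (3,3) = 6.
Row 1 now contains 2, leaving (1,3) = 3.
The 3 cells of cage j must have sum 9, which forces (1,4) = 6.
Column 6 already has 3, leaving (1,6) = 1.
Row 2 already has 3, leaving (2,3) = 2.
Column 4 now contains 6; hence (2,4) = 4.
Row 1 now contains 6, so (1,2) = 4.
4 is placed in row 2, which forces (2,2) = 6.
Completed grid: 5 4 3 6 2 1 / 1 6 2 4 5 3 / 4 1 6 5 3 2 / 3 5 4 2 1 6 / 6 2 1 3 4 5 / 2 3 5 1 6 4.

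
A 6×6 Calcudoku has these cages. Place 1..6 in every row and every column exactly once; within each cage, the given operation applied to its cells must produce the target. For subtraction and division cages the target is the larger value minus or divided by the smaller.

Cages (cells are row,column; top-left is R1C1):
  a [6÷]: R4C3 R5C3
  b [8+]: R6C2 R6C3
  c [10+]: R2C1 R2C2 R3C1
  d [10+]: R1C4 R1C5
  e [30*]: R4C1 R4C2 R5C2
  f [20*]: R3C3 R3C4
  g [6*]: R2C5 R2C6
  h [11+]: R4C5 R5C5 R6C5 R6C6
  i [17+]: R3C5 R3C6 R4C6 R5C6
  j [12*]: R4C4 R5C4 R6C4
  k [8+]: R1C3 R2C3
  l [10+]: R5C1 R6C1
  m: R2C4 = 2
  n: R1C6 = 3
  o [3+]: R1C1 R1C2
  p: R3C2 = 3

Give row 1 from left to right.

2 1 5 6 4 3

Cage n is a single given cell; hence R1C6 = 3.
Cage m is a single given cell, which forces R2C4 = 2.
Cage p is given; hence R3C2 = 3.
Row 1 needs a 5, and only R1C3 is open for it.
Cage k needs two cells with sum 8, so R2C3 = 3.
5 is placed in column 3; hence R3C3 = 4.
The two cells of cage f must have product 20, leaving R3C4 = 5.
The 3 cells of cage c must have sum 10, leaving R3C1 = 1.
1 is placed in column 1; hence R1C1 = 2.
Cage o's pair has sum 3; hence R1C2 = 1.
Cage e has product 30; hence R4C1 = 3.
In column 1, 5 can only go at R2C1, so R2C1 = 5.
5 is placed in row 2; hence R2C2 = 4.
The only place for 6 in column 2 is R6C2.
Cage l's pair has sum 10, so R5C1 = 6.
Row 5 already has 6, so R5C3 = 1.
6 is placed in row 6; hence R6C1 = 4.
6 is placed in row 6, which forces R6C3 = 2.
1 is placed in column 3, leaving R4C3 = 6.
The only place for 6 in column 4 is R1C4.
6 is placed in row 1, leaving R1C5 = 4.
Column 6 needs a 2, and only R3C6 is open for it.
2 is placed in row 3; hence R3C5 = 6.
Column 5 already has 6, leaving R2C5 = 1.
Cage g needs two cells with product 6; hence R2C6 = 6.
Cage h has sum 11, so R6C6 = 1.
The 3 cells of cage j must have product 12, which forces R4C4 = 1.
The 3 cells of cage j must have product 12, leaving R5C4 = 4.
Row 5 now contains 4, so R5C6 = 5.
Row 6 already has 1; hence R6C4 = 3.
Row 6 already has 3, which forces R6C5 = 5.
Cage e has product 30, which forces R4C2 = 5.
Column 5 already has 5, leaving R4C5 = 2.
Column 6 already has 5, so R4C6 = 4.
5 is placed in row 5; hence R5C2 = 2.
Cage h has sum 11, so R5C5 = 3.
Filled in: 2 1 5 6 4 3 / 5 4 3 2 1 6 / 1 3 4 5 6 2 / 3 5 6 1 2 4 / 6 2 1 4 3 5 / 4 6 2 3 5 1.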